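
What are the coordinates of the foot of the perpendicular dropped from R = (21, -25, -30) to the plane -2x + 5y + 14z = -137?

(17, -15, -2)

The perpendicular from R has direction n = (-2, 5, 14): r = (21, -25, -30) + t(-2, 5, 14).
Substitute into the plane: n·(R + tn) = -137 gives -587 + 225t = -137, so t = 2.
Foot = (21, -25, -30) + 2·(-2, 5, 14) = (17, -15, -2).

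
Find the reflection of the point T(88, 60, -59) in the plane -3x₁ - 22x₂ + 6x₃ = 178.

(64, -116, -11)

n = (-3, -22, 6), |n|² = 529, n·T − 178 = -2116, so t = -2116/529 = -4.
Foot F = T − (-4)·n = (76, -28, -35); the reflection is 2F − T = (64, -116, -11).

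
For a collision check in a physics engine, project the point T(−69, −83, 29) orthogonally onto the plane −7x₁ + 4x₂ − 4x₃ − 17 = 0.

(-607/9, -755/9, 269/9)

n = (−7, 4, −4), |n|² = 81, and n·T − 17 = 18.
t = 18/81 = 2/9, so the foot is T − t·n = (−69, −83, 29) − (2/9)·(−7, 4, −4) = (−607/9, −755/9, 269/9).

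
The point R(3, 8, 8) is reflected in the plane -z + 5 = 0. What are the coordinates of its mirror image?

n = (0, 0, -1), |n|² = 1, n·R − (-5) = -3, so t = -3/1 = -3.
Foot F = R − (-3)·n = (3, 8, 5); the reflection is 2F − R = (3, 8, 2).

(3, 8, 2)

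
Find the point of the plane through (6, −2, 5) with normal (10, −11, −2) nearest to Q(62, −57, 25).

The perpendicular from Q has direction n = (10, −11, −2): r = (62, −57, 25) + t(10, −11, −2).
Substitute into the plane: n·(Q + tn) = 72 gives 1197 + 225t = 72, so t = -5.
Foot = (62, −57, 25) + (-5)·(10, −11, −2) = (12, −2, 35).

(12, -2, 35)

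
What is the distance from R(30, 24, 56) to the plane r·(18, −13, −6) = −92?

16/23

Normal vector n = (18, −13, −6), and n·(30, 24, 56) − (−92) = −16.
|n| = √(324 + 169 + 36) = 23, so the distance is |-16|/23 = 16/23.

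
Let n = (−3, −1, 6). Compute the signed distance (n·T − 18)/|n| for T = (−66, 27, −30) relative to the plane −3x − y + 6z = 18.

n·T − 18 = -27.
|n| = √46, so the signed distance is -27/√46.

-27/√46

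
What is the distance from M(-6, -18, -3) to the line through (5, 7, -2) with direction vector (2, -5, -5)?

Direction vector d = (2, -5, -5).
AP = (-11, -25, -1), and AP × d = (120, -57, 105).
|AP × d|² = 28674 and |d|² = 54, so the distance is √(28674/54) = √531 = 3√59.

3√59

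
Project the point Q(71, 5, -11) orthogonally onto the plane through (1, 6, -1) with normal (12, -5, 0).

(11, 30, -11)

n = (12, -5, 0), |n|² = 169, and n·Q − (-18) = 845.
t = 845/169 = 5, so the foot is Q − t·n = (71, 5, -11) − 5·(12, -5, 0) = (11, 30, -11).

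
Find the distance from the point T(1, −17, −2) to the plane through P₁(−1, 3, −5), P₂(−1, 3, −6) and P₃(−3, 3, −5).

20

P₁P₂ = (0, 0, −1) and P₁P₃ = (−2, 0, 0), so a normal is n = P₁P₂ × P₁P₃ = (0, 2, 0).
Then n·(1, −17, −2) − 6 = −40.
|n| = √(0 + 4 + 0) = 2, so the distance is |-40|/2 = 20.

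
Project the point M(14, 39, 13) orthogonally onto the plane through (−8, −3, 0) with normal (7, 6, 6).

(-14, 15, -11)

n = (7, 6, 6), |n|² = 121, and n·M − (-74) = 484.
t = 484/121 = 4, so the foot is M − t·n = (14, 39, 13) − 4·(7, 6, 6) = (−14, 15, −11).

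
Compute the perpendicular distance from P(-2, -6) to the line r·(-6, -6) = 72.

2√2

d = |(-6)·(-2) + (-6)·(-6) − 72| / √(36 + 36) = |-24|/(6√2) = 2√2.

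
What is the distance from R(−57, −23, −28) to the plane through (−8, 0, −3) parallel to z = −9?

25

Parallel planes share the normal n = (0, 0, 1); since (−8, 0, −3) lies on the plane, its equation is z = -3.
Then n·(−57, −23, −28) − (−3) = −25.
|n| = √(0 + 0 + 1) = 1, so the distance is |-25|/1 = 25.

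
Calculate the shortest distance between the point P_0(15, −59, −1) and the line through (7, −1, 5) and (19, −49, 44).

10√17

A direction vector is d = (12, −48, 39).
AP = (8, −58, −6), and AP × d = (−2550, −384, 312).
|AP × d|² = 6747300 and |d|² = 3969, so the distance is √(6747300/3969) = √1700 = 10√17.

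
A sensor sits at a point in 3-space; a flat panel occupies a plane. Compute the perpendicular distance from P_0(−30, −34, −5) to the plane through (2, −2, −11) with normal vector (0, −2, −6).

7√10/5

The plane has equation n·(r − (2, −2, −11)) = 0, i.e. n·r = 70.
n = (0, −2, −6); n·P − 70 = 28; |n| = 2√10; distance = 28/(2√10) = 14/√10.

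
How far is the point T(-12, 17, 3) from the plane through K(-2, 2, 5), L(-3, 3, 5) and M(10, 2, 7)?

KL = (-1, 1, 0) and KM = (12, 0, 2), so a normal is n = KL × KM = (2, 2, -12).
n = (2, 2, -12); n·P − (-60) = 34; |n| = 2√38; distance = 34/(2√38) = 17√38/38.

17/√38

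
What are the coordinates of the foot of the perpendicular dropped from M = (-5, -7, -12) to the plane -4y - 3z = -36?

n = (0, -4, -3), |n|² = 25, and n·M − (-36) = 100.
t = 100/25 = 4, so the foot is M − t·n = (-5, -7, -12) − 4·(0, -4, -3) = (-5, 9, 0).

(-5, 9, 0)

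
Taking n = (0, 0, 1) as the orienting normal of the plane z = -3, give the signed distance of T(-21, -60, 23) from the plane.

26

n·T − (-3) = 26.
|n| = 1, so the signed distance is 26/1 = 26.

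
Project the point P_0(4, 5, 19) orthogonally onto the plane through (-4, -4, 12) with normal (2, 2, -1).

(-2, -1, 22)

The perpendicular from P_0 has direction n = (2, 2, -1): r = (4, 5, 19) + λ(2, 2, -1).
Substitute into the plane: n·(P_0 + λn) = -28 gives -1 + 9λ = -28, so λ = -3.
Foot = (4, 5, 19) + (-3)·(2, 2, -1) = (-2, -1, 22).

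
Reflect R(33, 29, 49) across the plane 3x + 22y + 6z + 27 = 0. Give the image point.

(21, -59, 25)

With n = (3, 22, 6), the signed offset is (n·R − (-27))/|n|² = 1058/529 = 2.
R' = R − 2t·n = (33, 29, 49) − 4·(3, 22, 6) = (21, −59, 25).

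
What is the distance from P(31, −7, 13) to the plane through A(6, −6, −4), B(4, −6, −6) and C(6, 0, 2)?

7/√3

AB = (−2, 0, −2) and AC = (0, 6, 6), so a normal is n = AB × AC = (12, 12, −12).
n = (12, 12, −12); n·P − 48 = 84; |n| = 12√3; distance = 84/(12√3) = 7√3/3.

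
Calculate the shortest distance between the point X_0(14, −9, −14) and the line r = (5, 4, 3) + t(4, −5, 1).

√371

Direction vector d = (4, −5, 1).
AP = (9, −13, −17); AP·d = 84, |AP|² = 539, |d|² = 42.
distance² = |AP|² − (AP·d)²/|d|² = 539 − 7056/42 = 371, so the distance is √371.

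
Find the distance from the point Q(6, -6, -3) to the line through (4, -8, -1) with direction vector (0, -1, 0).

2√2

Direction vector d = (0, -1, 0).
AP = (2, 2, -2); AP·d = -2, |AP|² = 12, |d|² = 1.
distance² = |AP|² − (AP·d)²/|d|² = 12 − 4/1 = 8, so the distance is 2√2.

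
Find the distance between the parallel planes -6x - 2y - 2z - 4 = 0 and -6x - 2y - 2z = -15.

19/(2√11)

Both planes have normal n = (-6, -2, -2), |n| = 2√11. Any point on the first plane is at distance |(-15) − 4|/|n| = 19/(2√11) = 19√11/22 from the second.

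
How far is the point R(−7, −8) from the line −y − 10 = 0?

2

The normal to the line is n = (0, −1) with |n| = 1.
|n·R − 10| = |8 − 10| = 2, so the distance is 2/1 = 2.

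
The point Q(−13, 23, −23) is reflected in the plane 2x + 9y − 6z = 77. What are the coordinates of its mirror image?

With n = (2, 9, −6), the signed offset is (n·Q − 77)/|n|² = 242/121 = 2.
Q' = Q − 2t·n = (−13, 23, −23) − 4·(2, 9, −6) = (−21, −13, 1).

(-21, -13, 1)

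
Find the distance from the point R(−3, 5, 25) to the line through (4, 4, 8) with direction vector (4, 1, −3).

√105

Direction vector d = (4, 1, −3).
AP = (−7, 1, 17), and AP × d = (−20, 47, −11).
|AP × d|² = 2730 and |d|² = 26, so the distance is √(2730/26) = √105.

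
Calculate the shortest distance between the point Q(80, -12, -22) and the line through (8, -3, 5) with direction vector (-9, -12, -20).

9√74

Direction vector d = (-9, -12, -20).
AP = (72, -9, -27), and AP × d = (-144, 1683, -945).
|AP × d|² = 3746250 and |d|² = 625, so the distance is √(3746250/625) = √5994 = 9√74.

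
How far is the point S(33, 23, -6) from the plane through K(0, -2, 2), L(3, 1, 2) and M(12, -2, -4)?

4√6/3

KL = (3, 3, 0) and KM = (12, 0, -6), so a normal is n = KL × KM = (-18, 18, -36).
Then n·(33, 23, -6) - (-108) = 144.
|n| = √(324 + 324 + 1296) = 18√6, so the distance is |144|/(18√6) = 4√6/3.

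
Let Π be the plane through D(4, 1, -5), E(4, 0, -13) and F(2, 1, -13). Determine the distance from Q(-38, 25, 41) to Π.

DE = (0, -1, -8) and DF = (-2, 0, -8), so a normal is n = DE × DF = (8, 16, -2).
Then n·(-38, 25, 41) - 58 = -44.
|n| = √(64 + 256 + 4) = 18, so the distance is |-44|/18 = 22/9.

22/9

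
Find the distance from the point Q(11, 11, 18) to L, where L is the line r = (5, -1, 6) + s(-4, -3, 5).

Direction vector d = (-4, -3, 5).
AP = (6, 12, 12); AP·d = 0, |AP|² = 324, |d|² = 50.
distance² = |AP|² − (AP·d)²/|d|² = 324 − 0/50 = 324, so the distance is 18.

18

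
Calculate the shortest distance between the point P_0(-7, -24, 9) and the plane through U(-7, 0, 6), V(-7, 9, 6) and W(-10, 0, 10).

UV = (0, 9, 0) and UW = (-3, 0, 4), so a normal is n = UV × UW = (36, 0, 27).
Then n·(-7, -24, 9) - (-90) = 81.
|n| = √(1296 + 0 + 729) = 45, so the distance is |81|/45 = 9/5.

9/5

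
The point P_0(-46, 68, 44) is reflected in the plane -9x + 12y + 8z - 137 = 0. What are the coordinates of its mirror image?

n = (-9, 12, 8), |n|² = 289, n·P_0 − 137 = 1445, so t = 1445/289 = 5.
Foot F = P_0 − 5·n = (-1, 8, 4); the reflection is 2F − P_0 = (44, -52, -36).

(44, -52, -36)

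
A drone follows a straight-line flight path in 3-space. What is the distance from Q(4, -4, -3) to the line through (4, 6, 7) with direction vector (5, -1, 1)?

Direction vector d = (5, -1, 1).
AP = (0, -10, -10), and AP × d = (-20, -50, 50).
|AP × d|² = 5400 and |d|² = 27, so the distance is √(5400/27) = √200 = 10√2.

10√2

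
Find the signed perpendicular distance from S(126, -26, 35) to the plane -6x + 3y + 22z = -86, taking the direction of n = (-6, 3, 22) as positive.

22/23

n·S − (-86) = 22.
|n| = 23, so the signed distance is 22/23.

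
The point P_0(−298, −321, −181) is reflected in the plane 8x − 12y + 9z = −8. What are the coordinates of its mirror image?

n = (8, −12, 9), |n|² = 289, n·P_0 − (-8) = -153, so t = -153/289 = -9/17.
Foot F = P_0 − (-9/17)·n = (−4994/17, −5565/17, −2996/17); the reflection is 2F − P_0 = (−4922/17, −5673/17, −2915/17).

(-4922/17, -5673/17, -2915/17)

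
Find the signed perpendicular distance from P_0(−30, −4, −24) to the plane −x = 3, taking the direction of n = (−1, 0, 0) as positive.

n·P_0 − 3 = 27.
|n| = 1, so the signed distance is 27/1 = 27.

27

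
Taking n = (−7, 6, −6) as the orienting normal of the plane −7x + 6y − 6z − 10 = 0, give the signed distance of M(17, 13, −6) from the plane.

n·M − 10 = -15.
|n| = 11, so the signed distance is -15/11.

-15/11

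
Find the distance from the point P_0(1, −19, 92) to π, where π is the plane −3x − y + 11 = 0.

n = (−3, −1, 0); n·P − (-11) = 27; |n| = √10; distance = 27/√10 = 27√10/10.

27√10/10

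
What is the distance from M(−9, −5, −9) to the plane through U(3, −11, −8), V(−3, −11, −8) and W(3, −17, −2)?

UV = (−6, 0, 0) and UW = (0, −6, 6), so a normal is n = UV × UW = (0, 36, 36).
Then n·(−9, −5, −9) − (−684) = 180.
|n| = √(0 + 1296 + 1296) = 36√2, so the distance is |180|/(36√2) = 5/√2.

5/√2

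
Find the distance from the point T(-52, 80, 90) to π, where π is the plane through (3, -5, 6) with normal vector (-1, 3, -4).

The plane has equation n·(r − (3, -5, 6)) = 0, i.e. n·r = -42.
d = |(-1)·(-52) + 3·80 + (-4)·90 − (-42)| / √(1 + 9 + 16) = |-26| / √26 = √26.

√26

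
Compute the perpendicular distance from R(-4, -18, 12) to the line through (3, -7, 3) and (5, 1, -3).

A direction vector is d = (2, 8, -6).
AP = (-7, -11, 9), and AP × d = (-6, -24, -34).
|AP × d|² = 1768 and |d|² = 104, so the distance is √(1768/104) = √17.

√17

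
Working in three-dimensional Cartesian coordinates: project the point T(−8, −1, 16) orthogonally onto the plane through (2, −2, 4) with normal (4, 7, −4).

(-4, 6, 12)

n = (4, 7, −4), |n|² = 81, and n·T − (-22) = -81.
t = -81/81 = -1, so the foot is T − t·n = (−8, −1, 16) − (-1)·(4, 7, −4) = (−4, 6, 12).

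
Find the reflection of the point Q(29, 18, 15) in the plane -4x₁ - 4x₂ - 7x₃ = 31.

(-3, -14, -41)

With n = (-4, -4, -7), the signed offset is (n·Q − 31)/|n|² = -324/81 = -4.
Q' = Q − 2t·n = (29, 18, 15) − (-8)·(-4, -4, -7) = (-3, -14, -41).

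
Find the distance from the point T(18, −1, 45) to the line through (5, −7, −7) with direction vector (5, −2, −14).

2√221

Direction vector d = (5, −2, −14).
AP = (13, 6, 52); AP·d = -675, |AP|² = 2909, |d|² = 225.
distance² = |AP|² − (AP·d)²/|d|² = 2909 − 455625/225 = 884, so the distance is 2√221.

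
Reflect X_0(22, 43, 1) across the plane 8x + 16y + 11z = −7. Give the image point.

n = (8, 16, 11), |n|² = 441, n·X_0 − (-7) = 882, so t = 882/441 = 2.
Foot F = X_0 − 2·n = (6, 11, −21); the reflection is 2F − X_0 = (−10, −21, −43).

(-10, -21, -43)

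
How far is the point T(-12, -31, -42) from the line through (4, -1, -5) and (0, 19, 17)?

A direction vector is d = (-4, 20, 22).
AP = (-16, -30, -37), and AP × d = (80, 500, -440).
|AP × d|² = 450000 and |d|² = 900, so the distance is √(450000/900) = √500 = 10√5.

10√5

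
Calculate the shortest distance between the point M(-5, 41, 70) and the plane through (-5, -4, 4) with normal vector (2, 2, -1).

8

The plane has equation n·(r − (-5, -4, 4)) = 0, i.e. n·r = -22.
n = (2, 2, -1); n·P − (-22) = 24; |n| = 3; distance = 24/3 = 8.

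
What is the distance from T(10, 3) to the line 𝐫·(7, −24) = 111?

The normal to the line is n = (7, −24) with |n| = 25.
|n·T − 111| = |-2 − 111| = 113, so the distance is 113/25.

113/25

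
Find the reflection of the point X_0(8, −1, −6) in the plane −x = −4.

(0, -1, -6)

With n = (−1, 0, 0), the signed offset is (n·X_0 − (-4))/|n|² = -4/1 = -4.
X_0' = X_0 − 2t·n = (8, −1, −6) − (-8)·(−1, 0, 0) = (0, −1, −6).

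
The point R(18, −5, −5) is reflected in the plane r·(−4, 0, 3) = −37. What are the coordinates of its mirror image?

n = (−4, 0, 3), |n|² = 25, n·R − (-37) = -50, so t = -50/25 = -2.
Foot F = R − (-2)·n = (10, −5, 1); the reflection is 2F − R = (2, −5, 7).

(2, -5, 7)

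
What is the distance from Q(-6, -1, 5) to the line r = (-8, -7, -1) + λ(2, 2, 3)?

Direction vector d = (2, 2, 3).
AP = (2, 6, 6); AP·d = 34, |AP|² = 76, |d|² = 17.
distance² = |AP|² − (AP·d)²/|d|² = 76 − 1156/17 = 8, so the distance is 2√2.

2√2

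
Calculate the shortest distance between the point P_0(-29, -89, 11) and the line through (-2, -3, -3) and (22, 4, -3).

√5821

A direction vector is d = (24, 7, 0).
AP = (-27, -86, 14); AP·d = -1250, |AP|² = 8321, |d|² = 625.
distance² = |AP|² − (AP·d)²/|d|² = 8321 − 1562500/625 = 5821, so the distance is √5821.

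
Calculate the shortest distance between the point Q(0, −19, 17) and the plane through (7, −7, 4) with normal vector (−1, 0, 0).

7

The plane has equation n·(r − (7, −7, 4)) = 0, i.e. n·r = -7.
Then n·(0, −19, 17) − (−7) = 7.
|n| = √(1 + 0 + 0) = 1, so the distance is |7|/1 = 7.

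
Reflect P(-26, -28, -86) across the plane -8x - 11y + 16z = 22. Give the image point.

(-58, -72, -22)

n = (-8, -11, 16), |n|² = 441, n·P − 22 = -882, so t = -882/441 = -2.
Foot F = P − (-2)·n = (-42, -50, -54); the reflection is 2F − P = (-58, -72, -22).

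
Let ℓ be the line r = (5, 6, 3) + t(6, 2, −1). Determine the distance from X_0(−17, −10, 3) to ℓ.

2√21

Direction vector d = (6, 2, −1).
AP = (−22, −16, 0); AP·d = -164, |AP|² = 740, |d|² = 41.
distance² = |AP|² − (AP·d)²/|d|² = 740 − 26896/41 = 84, so the distance is 2√21.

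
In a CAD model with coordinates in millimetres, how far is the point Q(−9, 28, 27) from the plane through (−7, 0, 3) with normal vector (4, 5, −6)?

The plane has equation n·(r − (−7, 0, 3)) = 0, i.e. n·r = -46.
d = |4·(-9) + 5·28 + (-6)·27 − (-46)| / √(16 + 25 + 36) = |-12| / √77 = 12/√77.

12√77/77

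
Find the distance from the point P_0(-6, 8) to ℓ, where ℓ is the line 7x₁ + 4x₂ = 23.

33/√65

d = |7·(-6) + 4·8 − 23| / √(49 + 16) = |-33|/√65 = 33/√65.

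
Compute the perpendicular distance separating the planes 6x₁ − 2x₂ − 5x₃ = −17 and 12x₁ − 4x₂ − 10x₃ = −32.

Divide the second equation by 2 to match normals: 6x₁ − 2x₂ − 5x₃ = -16.
Both planes have normal n = (6, −2, −5), |n| = √65. Any point on the first plane is at distance |(-16) − (-17)|/|n| = 1/√65 from the second.

√65/65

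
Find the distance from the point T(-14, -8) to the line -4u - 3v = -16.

96/5

d = |(-4)·(-14) + (-3)·(-8) − (-16)| / √(16 + 9) = |96|/5 = 96/5.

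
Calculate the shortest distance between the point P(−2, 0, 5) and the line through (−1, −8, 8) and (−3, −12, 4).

√65

A direction vector is d = (−2, −4, −4).
AP = (−1, 8, −3), and AP × d = (−44, 2, 20).
|AP × d|² = 2340 and |d|² = 36, so the distance is √(2340/36) = √65.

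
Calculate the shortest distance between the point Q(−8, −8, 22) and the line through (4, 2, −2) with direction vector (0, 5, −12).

Direction vector d = (0, 5, −12).
AP = (−12, −10, 24), and AP × d = (0, −144, −60).
|AP × d|² = 24336 and |d|² = 169, so the distance is √(24336/169) = √144 = 12.

12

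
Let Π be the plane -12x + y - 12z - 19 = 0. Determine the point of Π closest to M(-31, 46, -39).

The perpendicular from M has direction n = (-12, 1, -12): r = (-31, 46, -39) + μ(-12, 1, -12).
Substitute into the plane: n·(M + μn) = 19 gives 886 + 289μ = 19, so μ = -3.
Foot = (-31, 46, -39) + (-3)·(-12, 1, -12) = (5, 43, -3).

(5, 43, -3)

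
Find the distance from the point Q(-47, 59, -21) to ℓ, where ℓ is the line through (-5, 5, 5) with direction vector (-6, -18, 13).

18√10

Direction vector d = (-6, -18, 13).
AP = (-42, 54, -26), and AP × d = (234, 702, 1080).
|AP × d|² = 1713960 and |d|² = 529, so the distance is √(1713960/529) = √3240 = 18√10.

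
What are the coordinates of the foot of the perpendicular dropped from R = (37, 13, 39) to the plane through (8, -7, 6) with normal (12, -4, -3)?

(25, 17, 42)

The perpendicular from R has direction n = (12, -4, -3): r = (37, 13, 39) + λ(12, -4, -3).
Substitute into the plane: n·(R + λn) = 106 gives 275 + 169λ = 106, so λ = -1.
Foot = (37, 13, 39) + (-1)·(12, -4, -3) = (25, 17, 42).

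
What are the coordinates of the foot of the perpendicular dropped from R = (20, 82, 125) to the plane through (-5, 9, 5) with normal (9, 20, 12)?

n = (9, 20, 12), |n|² = 625, and n·R − 195 = 3125.
t = 3125/625 = 5, so the foot is R − t·n = (20, 82, 125) − 5·(9, 20, 12) = (-25, -18, 65).

(-25, -18, 65)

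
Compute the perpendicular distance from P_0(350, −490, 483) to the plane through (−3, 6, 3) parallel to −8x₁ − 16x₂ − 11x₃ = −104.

Parallel planes share the normal n = (−8, −16, −11); since (−3, 6, 3) lies on the plane, its equation is −8x₁ − 16x₂ − 11x₃ = -105.
Then n·(350, −490, 483) − (−105) = −168.
|n| = √(64 + 256 + 121) = 21, so the distance is |-168|/21 = 8.

8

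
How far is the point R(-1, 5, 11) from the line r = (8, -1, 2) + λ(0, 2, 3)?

9

Direction vector d = (0, 2, 3).
AP = (-9, 6, 9), and AP × d = (0, 27, -18).
|AP × d|² = 1053 and |d|² = 13, so the distance is √(1053/13) = √81 = 9.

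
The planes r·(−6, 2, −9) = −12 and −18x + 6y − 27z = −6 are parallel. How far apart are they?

10/11

Divide the second equation by 3 to match normals: −6x + 2y − 9z = -2.
Both planes have normal n = (−6, 2, −9), |n| = 11. Any point on the first plane is at distance |(-2) − (-12)|/|n| = 10/11 from the second.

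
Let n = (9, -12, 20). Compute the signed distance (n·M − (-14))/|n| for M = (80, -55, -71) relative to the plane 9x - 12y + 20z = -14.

n·M − (-14) = -26.
|n| = 25, so the signed distance is -26/25.

-26/25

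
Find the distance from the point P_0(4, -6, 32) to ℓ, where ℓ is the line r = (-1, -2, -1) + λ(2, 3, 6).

Direction vector d = (2, 3, 6).
AP = (5, -4, 33), and AP × d = (-123, 36, 23).
|AP × d|² = 16954 and |d|² = 49, so the distance is √(16954/49) = √346.

√346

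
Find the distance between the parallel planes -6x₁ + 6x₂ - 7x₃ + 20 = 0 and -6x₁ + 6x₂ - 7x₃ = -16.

With common normal n = (-6, 6, -7) (|n| = 11), the distance is |(-20) − (-16)|/|n| = 4/11.

4/11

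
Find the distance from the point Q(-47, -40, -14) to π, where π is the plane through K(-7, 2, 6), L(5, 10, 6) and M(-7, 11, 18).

4/17

KL = (12, 8, 0) and KM = (0, 9, 12), so a normal is n = KL × KM = (96, -144, 108).
d = |96·(-47) + (-144)·(-40) + 108·(-14) − (-312)| / √(9216 + 20736 + 11664) = |48| / 204 = 4/17.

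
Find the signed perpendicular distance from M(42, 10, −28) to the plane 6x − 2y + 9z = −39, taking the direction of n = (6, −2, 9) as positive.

19/11

n·M − (-39) = 19.
|n| = 11, so the signed distance is 19/11.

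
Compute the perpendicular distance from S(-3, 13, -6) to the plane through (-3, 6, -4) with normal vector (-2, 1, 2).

1

The plane has equation n·(r − (-3, 6, -4)) = 0, i.e. n·r = 4.
d = |(-2)·(-3) + 1·13 + 2·(-6) − 4| / √(4 + 1 + 4) = |3| / 3 = 1.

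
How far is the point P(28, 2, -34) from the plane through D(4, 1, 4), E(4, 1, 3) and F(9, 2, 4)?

DE = (0, 0, -1) and DF = (5, 1, 0), so a normal is n = DE × DF = (1, -5, 0).
n = (1, -5, 0); n·P − (-1) = 19; |n| = √26; distance = 19/√26.

19/√26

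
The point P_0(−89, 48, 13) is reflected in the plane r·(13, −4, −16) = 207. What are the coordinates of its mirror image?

(15, 16, -115)

With n = (13, −4, −16), the signed offset is (n·P_0 − 207)/|n|² = -1764/441 = -4.
P_0' = P_0 − 2t·n = (−89, 48, 13) − (-8)·(13, −4, −16) = (15, 16, −115).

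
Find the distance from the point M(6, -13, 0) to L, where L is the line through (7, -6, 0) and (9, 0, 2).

A direction vector is d = (2, 6, 2).
AP = (-1, -7, 0), and AP × d = (-14, 2, 8).
|AP × d|² = 264 and |d|² = 44, so the distance is √(264/44) = √6.

√6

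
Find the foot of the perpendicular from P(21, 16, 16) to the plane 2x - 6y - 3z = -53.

n = (2, -6, -3), |n|² = 49, and n·P − (-53) = -49.
t = -49/49 = -1, so the foot is P − t·n = (21, 16, 16) − (-1)·(2, -6, -3) = (23, 10, 13).

(23, 10, 13)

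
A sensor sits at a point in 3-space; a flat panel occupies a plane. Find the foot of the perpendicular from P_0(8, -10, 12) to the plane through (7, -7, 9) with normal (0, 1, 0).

The perpendicular from P_0 has direction n = (0, 1, 0): r = (8, -10, 12) + μ(0, 1, 0).
Substitute into the plane: n·(P_0 + μn) = -7 gives -10 + 1μ = -7, so μ = 3.
Foot = (8, -10, 12) + 3·(0, 1, 0) = (8, -7, 12).

(8, -7, 12)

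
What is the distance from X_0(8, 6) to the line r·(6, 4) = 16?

28√13/13

d = |6·8 + 4·6 − 16| / √(36 + 16) = |56|/(2√13) = 28√13/13.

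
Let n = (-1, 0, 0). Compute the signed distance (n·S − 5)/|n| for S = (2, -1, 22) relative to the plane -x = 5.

n·S − 5 = -7.
|n| = 1, so the signed distance is -7/1 = -7.

-7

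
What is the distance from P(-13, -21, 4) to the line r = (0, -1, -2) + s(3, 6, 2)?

Direction vector d = (3, 6, 2).
AP = (-13, -20, 6); AP·d = -147, |AP|² = 605, |d|² = 49.
distance² = |AP|² − (AP·d)²/|d|² = 605 − 21609/49 = 164, so the distance is 2√41.

2√41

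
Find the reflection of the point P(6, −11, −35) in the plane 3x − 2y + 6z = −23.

(24, -23, 1)

With n = (3, −2, 6), the signed offset is (n·P − (-23))/|n|² = -147/49 = -3.
P' = P − 2t·n = (6, −11, −35) − (-6)·(3, −2, 6) = (24, −23, 1).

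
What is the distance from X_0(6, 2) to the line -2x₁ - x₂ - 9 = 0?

d = |(-2)·6 + (-1)·2 − 9| / √(4 + 1) = |-23|/√5 = 23/√5.

23/√5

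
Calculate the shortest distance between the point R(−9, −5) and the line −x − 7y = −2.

23√2/5

d = |(-1)·(-9) + (-7)·(-5) − (-2)| / √(1 + 49) = |46|/(5√2) = 23√2/5.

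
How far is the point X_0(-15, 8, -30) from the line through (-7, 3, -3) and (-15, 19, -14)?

√377

A direction vector is d = (-8, 16, -11).
AP = (-8, 5, -27); AP·d = 441, |AP|² = 818, |d|² = 441.
distance² = |AP|² − (AP·d)²/|d|² = 818 − 194481/441 = 377, so the distance is √377.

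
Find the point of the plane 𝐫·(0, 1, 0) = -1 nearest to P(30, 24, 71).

(30, -1, 71)

n = (0, 1, 0), |n|² = 1, and n·P − (-1) = 25.
t = 25/1 = 25, so the foot is P − t·n = (30, 24, 71) − 25·(0, 1, 0) = (30, -1, 71).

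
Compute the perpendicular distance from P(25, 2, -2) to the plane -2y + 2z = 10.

9/√2

d = |(-2)·2 + 2·(-2) − 10| / √(0 + 4 + 4) = |-18| / (2√2) = 9√2/2.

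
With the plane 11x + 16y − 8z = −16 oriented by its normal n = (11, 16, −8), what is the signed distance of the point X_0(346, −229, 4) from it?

n·X_0 − (-16) = 126.
|n| = 21, so the signed distance is 126/21 = 6.

6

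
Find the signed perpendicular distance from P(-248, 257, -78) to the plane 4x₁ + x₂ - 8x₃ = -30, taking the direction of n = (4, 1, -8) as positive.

-9

n·P − (-30) = -81.
|n| = 9, so the signed distance is -81/9 = -9.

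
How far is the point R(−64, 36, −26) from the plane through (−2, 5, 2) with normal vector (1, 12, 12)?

The plane has equation n·(r − (−2, 5, 2)) = 0, i.e. n·r = 82.
Then n·(−64, 36, −26) − 82 = −26.
|n| = √(1 + 144 + 144) = 17, so the distance is |-26|/17 = 26/17.

26/17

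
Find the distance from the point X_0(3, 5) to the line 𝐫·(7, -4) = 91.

d = |7·3 + (-4)·5 − 91| / √(49 + 16) = |-90|/√65 = 90/√65.

18√65/13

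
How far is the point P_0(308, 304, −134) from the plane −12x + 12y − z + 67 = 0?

9

Normal vector n = (−12, 12, −1), and n·(308, 304, −134) − (−67) = 153.
|n| = √(144 + 144 + 1) = 17, so the distance is |153|/17 = 9.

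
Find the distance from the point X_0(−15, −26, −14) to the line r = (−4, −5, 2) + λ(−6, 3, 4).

√757

Direction vector d = (−6, 3, 4).
AP = (−11, −21, −16); AP·d = -61, |AP|² = 818, |d|² = 61.
distance² = |AP|² − (AP·d)²/|d|² = 818 − 3721/61 = 757, so the distance is √757.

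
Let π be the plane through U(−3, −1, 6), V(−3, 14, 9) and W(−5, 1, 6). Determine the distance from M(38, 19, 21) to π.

14/(3√3)

UV = (0, 15, 3) and UW = (−2, 2, 0), so a normal is n = UV × UW = (−6, −6, 30).
Then n·(38, 19, 21) − 204 = 84.
|n| = √(36 + 36 + 900) = 18√3, so the distance is |84|/(18√3) = 14/(3√3).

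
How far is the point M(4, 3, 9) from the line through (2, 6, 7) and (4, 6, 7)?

√13

A direction vector is d = (2, 0, 0).
AP = (2, −3, 2), and AP × d = (0, 4, 6).
|AP × d|² = 52 and |d|² = 4, so the distance is √(52/4) = √13.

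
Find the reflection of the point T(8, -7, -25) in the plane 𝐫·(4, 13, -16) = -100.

(0, -33, 7)

With n = (4, 13, -16), the signed offset is (n·T − (-100))/|n|² = 441/441 = 1.
T' = T − 2t·n = (8, -7, -25) − 2·(4, 13, -16) = (0, -33, 7).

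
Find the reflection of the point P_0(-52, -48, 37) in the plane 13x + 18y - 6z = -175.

With n = (13, 18, -6), the signed offset is (n·P_0 − (-175))/|n|² = -1587/529 = -3.
P_0' = P_0 − 2t·n = (-52, -48, 37) − (-6)·(13, 18, -6) = (26, 60, 1).

(26, 60, 1)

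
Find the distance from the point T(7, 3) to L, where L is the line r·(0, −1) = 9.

12

d = |0·7 + (-1)·3 − 9| / √(0 + 1) = |-12|/1 = 12.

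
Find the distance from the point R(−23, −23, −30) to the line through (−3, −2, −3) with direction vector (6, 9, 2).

√481

Direction vector d = (6, 9, 2).
AP = (−20, −21, −27), and AP × d = (201, −122, −54).
|AP × d|² = 58201 and |d|² = 121, so the distance is √(58201/121) = √481.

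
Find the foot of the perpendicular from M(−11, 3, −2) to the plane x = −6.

n = (1, 0, 0), |n|² = 1, and n·M − (-6) = -5.
t = -5/1 = -5, so the foot is M − t·n = (−11, 3, −2) − (-5)·(1, 0, 0) = (−6, 3, −2).

(-6, 3, -2)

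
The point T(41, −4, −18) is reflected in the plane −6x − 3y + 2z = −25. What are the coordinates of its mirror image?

(-19, -34, 2)

With n = (−6, −3, 2), the signed offset is (n·T − (-25))/|n|² = -245/49 = -5.
T' = T − 2t·n = (41, −4, −18) − (-10)·(−6, −3, 2) = (−19, −34, 2).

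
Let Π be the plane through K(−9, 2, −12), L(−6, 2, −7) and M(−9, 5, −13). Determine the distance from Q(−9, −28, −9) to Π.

KL = (3, 0, 5) and KM = (0, 3, −1), so a normal is n = KL × KM = (−15, 3, 9).
n = (−15, 3, 9); n·P − 33 = -63; |n| = 3√35; distance = 63/(3√35) = 21/√35.

21/√35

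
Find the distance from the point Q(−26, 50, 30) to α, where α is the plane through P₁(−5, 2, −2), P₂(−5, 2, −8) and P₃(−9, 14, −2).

15/√10

P₁P₂ = (0, 0, −6) and P₁P₃ = (−4, 12, 0), so a normal is n = P₁P₂ × P₁P₃ = (72, 24, 0).
Then n·(−26, 50, 30) − (−312) = −360.
|n| = √(5184 + 576 + 0) = 24√10, so the distance is |-360|/(24√10) = 3√10/2.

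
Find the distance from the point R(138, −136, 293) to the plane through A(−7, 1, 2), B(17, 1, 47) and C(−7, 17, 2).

AB = (24, 0, 45) and AC = (0, 16, 0), so a normal is n = AB × AC = (−720, 0, 384).
Then n·(138, −136, 293) − 5808 = 7344.
|n| = √(518400 + 0 + 147456) = 816, so the distance is |7344|/816 = 9.

9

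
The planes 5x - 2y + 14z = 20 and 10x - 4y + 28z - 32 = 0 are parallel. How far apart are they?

4/15

Divide the second equation by 2 to match normals: 5x - 2y + 14z = 16.
With common normal n = (5, -2, 14) (|n| = 15), the distance is |20 − 16|/|n| = 4/15.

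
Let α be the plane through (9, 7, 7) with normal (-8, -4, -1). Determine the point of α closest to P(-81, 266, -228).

(-89, 262, -229)

n = (-8, -4, -1), |n|² = 81, and n·P − (-107) = -81.
t = -81/81 = -1, so the foot is P − t·n = (-81, 266, -228) − (-1)·(-8, -4, -1) = (-89, 262, -229).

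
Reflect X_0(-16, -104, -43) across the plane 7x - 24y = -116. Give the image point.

With n = (7, -24, 0), the signed offset is (n·X_0 − (-116))/|n|² = 2500/625 = 4.
X_0' = X_0 − 2t·n = (-16, -104, -43) − 8·(7, -24, 0) = (-72, 88, -43).

(-72, 88, -43)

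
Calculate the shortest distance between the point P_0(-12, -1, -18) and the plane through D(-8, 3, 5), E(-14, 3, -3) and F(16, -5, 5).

5/13

DE = (-6, 0, -8) and DF = (24, -8, 0), so a normal is n = DE × DF = (-64, -192, 48).
Then n·(-12, -1, -18) - 176 = -80.
|n| = √(4096 + 36864 + 2304) = 208, so the distance is |-80|/208 = 5/13.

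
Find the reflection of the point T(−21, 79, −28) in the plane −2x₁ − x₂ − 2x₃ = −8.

With n = (−2, −1, −2), the signed offset is (n·T − (-8))/|n|² = 27/9 = 3.
T' = T − 2t·n = (−21, 79, −28) − 6·(−2, −1, −2) = (−9, 85, −16).

(-9, 85, -16)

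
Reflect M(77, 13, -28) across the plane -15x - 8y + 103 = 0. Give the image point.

(-43, -51, -28)

n = (-15, -8, 0), |n|² = 289, n·M − (-103) = -1156, so t = -1156/289 = -4.
Foot F = M − (-4)·n = (17, -19, -28); the reflection is 2F − M = (-43, -51, -28).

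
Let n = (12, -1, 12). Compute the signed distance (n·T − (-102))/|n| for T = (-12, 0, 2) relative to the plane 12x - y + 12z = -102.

-18/17

n·T − (-102) = -18.
|n| = 17, so the signed distance is -18/17.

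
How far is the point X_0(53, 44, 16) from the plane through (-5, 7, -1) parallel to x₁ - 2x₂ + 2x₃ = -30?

6

Parallel planes share the normal n = (1, -2, 2); since (-5, 7, -1) lies on the plane, its equation is x₁ - 2x₂ + 2x₃ = -21.
Then n·(53, 44, 16) - (-21) = 18.
|n| = √(1 + 4 + 4) = 3, so the distance is |18|/3 = 6.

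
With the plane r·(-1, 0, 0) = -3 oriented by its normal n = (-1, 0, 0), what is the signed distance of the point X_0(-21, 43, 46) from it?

n·X_0 − (-3) = 24.
|n| = 1, so the signed distance is 24/1 = 24.

24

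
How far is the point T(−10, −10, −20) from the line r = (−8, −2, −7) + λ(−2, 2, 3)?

Direction vector d = (−2, 2, 3).
AP = (−2, −8, −13); AP·d = -51, |AP|² = 237, |d|² = 17.
distance² = |AP|² − (AP·d)²/|d|² = 237 − 2601/17 = 84, so the distance is 2√21.

2√21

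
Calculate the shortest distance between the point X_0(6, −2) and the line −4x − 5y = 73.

87√41/41

The normal to the line is n = (−4, −5) with |n| = √41.
|n·X_0 − 73| = |-14 − 73| = 87, so the distance is 87/√41 = 87√41/41.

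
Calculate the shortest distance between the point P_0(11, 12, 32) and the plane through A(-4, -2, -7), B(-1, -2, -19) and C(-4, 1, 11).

15√53/53

AB = (3, 0, -12) and AC = (0, 3, 18), so a normal is n = AB × AC = (36, -54, 9).
Then n·(11, 12, 32) - (-99) = 135.
|n| = √(1296 + 2916 + 81) = 9√53, so the distance is |135|/(9√53) = 15√53/53.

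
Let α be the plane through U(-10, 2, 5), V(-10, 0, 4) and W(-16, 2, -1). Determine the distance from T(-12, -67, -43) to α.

UV = (0, -2, -1) and UW = (-6, 0, -6), so a normal is n = UV × UW = (12, 6, -12).
d = |12·(-12) + 6·(-67) + (-12)·(-43) − (-168)| / √(144 + 36 + 144) = |138| / 18 = 23/3.

23/3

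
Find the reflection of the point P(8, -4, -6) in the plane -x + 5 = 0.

With n = (-1, 0, 0), the signed offset is (n·P − (-5))/|n|² = -3/1 = -3.
P' = P − 2t·n = (8, -4, -6) − (-6)·(-1, 0, 0) = (2, -4, -6).

(2, -4, -6)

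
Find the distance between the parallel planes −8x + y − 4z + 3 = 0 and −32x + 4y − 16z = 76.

22/9

Divide the second equation by 4 to match normals: −8x + y − 4z = 19.
With common normal n = (−8, 1, −4) (|n| = 9), the distance is |(-3) − 19|/|n| = 22/9.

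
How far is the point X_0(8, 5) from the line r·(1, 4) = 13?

15√17/17

d = |1·8 + 4·5 − 13| / √(1 + 16) = |15|/√17 = 15√17/17.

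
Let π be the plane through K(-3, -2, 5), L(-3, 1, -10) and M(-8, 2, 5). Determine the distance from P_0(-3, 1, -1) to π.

KL = (0, 3, -15) and KM = (-5, 4, 0), so a normal is n = KL × KM = (60, 75, 15).
n = (60, 75, 15); n·P − (-255) = 135; |n| = 15√42; distance = 135/(15√42) = 3√42/14.

9/√42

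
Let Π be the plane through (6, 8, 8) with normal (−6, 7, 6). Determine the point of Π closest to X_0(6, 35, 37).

n = (−6, 7, 6), |n|² = 121, and n·X_0 − 68 = 363.
t = 363/121 = 3, so the foot is X_0 − t·n = (6, 35, 37) − 3·(−6, 7, 6) = (24, 14, 19).

(24, 14, 19)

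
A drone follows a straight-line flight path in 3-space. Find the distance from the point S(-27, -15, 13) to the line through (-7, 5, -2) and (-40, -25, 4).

A direction vector is d = (-33, -30, 6).
AP = (-20, -20, 15); AP·d = 1350, |AP|² = 1025, |d|² = 2025.
distance² = |AP|² − (AP·d)²/|d|² = 1025 − 1822500/2025 = 125, so the distance is 5√5.

5√5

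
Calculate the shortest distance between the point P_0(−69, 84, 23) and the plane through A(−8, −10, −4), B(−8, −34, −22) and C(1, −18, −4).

AB = (0, −24, −18) and AC = (9, −8, 0), so a normal is n = AB × AC = (−144, −162, 216).
Then n·(−69, 84, 23) − 1908 = −612.
|n| = √(20736 + 26244 + 46656) = 306, so the distance is |-612|/306 = 2.

2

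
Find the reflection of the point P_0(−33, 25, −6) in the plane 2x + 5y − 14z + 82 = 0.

(-37, 15, 22)

n = (2, 5, −14), |n|² = 225, n·P_0 − (-82) = 225, so t = 225/225 = 1.
Foot F = P_0 − 1·n = (−35, 20, 8); the reflection is 2F − P_0 = (−37, 15, 22).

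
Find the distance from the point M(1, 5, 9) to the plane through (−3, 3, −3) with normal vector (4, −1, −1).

√2/3

The plane has equation n·(r − (−3, 3, −3)) = 0, i.e. n·r = -12.
Then n·(1, 5, 9) − (−12) = 2.
|n| = √(16 + 1 + 1) = 3√2, so the distance is |2|/(3√2) = √2/3.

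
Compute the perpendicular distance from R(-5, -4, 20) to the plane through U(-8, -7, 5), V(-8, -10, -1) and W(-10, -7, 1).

1

UV = (0, -3, -6) and UW = (-2, 0, -4), so a normal is n = UV × UW = (12, 12, -6).
Then n·(-5, -4, 20) - (-210) = -18.
|n| = √(144 + 144 + 36) = 18, so the distance is |-18|/18 = 1.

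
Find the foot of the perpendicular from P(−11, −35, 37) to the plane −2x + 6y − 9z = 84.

(-21, -5, -8)

n = (−2, 6, −9), |n|² = 121, and n·P − 84 = -605.
t = -605/121 = -5, so the foot is P − t·n = (−11, −35, 37) − (-5)·(−2, 6, −9) = (−21, −5, −8).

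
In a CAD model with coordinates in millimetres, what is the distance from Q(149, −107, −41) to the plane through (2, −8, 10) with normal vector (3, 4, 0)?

9

The plane has equation n·(r − (2, −8, 10)) = 0, i.e. n·r = -26.
n = (3, 4, 0); n·P − (-26) = 45; |n| = 5; distance = 45/5 = 9.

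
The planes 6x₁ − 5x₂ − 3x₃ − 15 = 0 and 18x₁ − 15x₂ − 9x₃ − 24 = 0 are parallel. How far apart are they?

Divide the second equation by 3 to match normals: 6x₁ − 5x₂ − 3x₃ = 8.
With common normal n = (6, −5, −3) (|n| = √70), the distance is |15 − 8|/|n| = 7/√70 = √70/10.

√70/10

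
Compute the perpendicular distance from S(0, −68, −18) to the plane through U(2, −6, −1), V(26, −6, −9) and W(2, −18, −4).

UV = (24, 0, −8) and UW = (0, −12, −3), so a normal is n = UV × UW = (−96, 72, −288).
Then n·(0, −68, −18) − (−336) = 624.
|n| = √(9216 + 5184 + 82944) = 312, so the distance is |624|/312 = 2.

2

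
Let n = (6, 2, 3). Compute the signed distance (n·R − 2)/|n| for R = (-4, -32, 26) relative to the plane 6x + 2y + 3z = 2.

n·R − 2 = -12.
|n| = 7, so the signed distance is -12/7.

-12/7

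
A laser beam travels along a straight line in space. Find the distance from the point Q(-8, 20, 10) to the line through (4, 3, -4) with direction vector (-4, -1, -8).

2√137

Direction vector d = (-4, -1, -8).
AP = (-12, 17, 14); AP·d = -81, |AP|² = 629, |d|² = 81.
distance² = |AP|² − (AP·d)²/|d|² = 629 − 6561/81 = 548, so the distance is 2√137.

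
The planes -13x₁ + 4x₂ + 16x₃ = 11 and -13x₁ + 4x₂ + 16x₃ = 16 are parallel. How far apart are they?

With common normal n = (-13, 4, 16) (|n| = 21), the distance is |11 − 16|/|n| = 5/21.

5/21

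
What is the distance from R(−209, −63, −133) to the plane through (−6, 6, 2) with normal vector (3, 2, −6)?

The plane has equation n·(r − (−6, 6, 2)) = 0, i.e. n·r = -18.
Then n·(−209, −63, −133) − (−18) = 63.
|n| = √(9 + 4 + 36) = 7, so the distance is |63|/7 = 9.

9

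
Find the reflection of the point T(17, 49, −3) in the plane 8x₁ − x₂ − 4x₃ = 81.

(121/9, 445/9, -11/9)

With n = (8, −1, −4), the signed offset is (n·T − 81)/|n|² = 18/81 = 2/9.
T' = T − 2t·n = (17, 49, −3) − (4/9)·(8, −1, −4) = (121/9, 445/9, −11/9).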